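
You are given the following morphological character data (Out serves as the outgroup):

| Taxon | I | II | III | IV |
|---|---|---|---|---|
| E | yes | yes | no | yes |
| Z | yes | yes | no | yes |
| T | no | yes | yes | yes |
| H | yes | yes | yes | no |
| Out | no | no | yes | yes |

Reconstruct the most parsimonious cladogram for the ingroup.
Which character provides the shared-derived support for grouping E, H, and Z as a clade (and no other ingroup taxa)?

Character polarity is set by the outgroup: the derived state is whichever differs from the outgroup's state, so for III, IV the derived state is 'no', and for the remaining characters it is 'yes'.
Only E, H, and Z show the derived state 'yes' for I, supporting them as a clade.
All ingroup taxa share the derived state 'yes' for II; it defines the ingroup but does not resolve relationships within it.
III: derived state 'no' in E and Z only — synapomorphy for {E, Z}.
IV: derived state 'no' in H only — an autapomorphy, so it tells us nothing about relationships among taxa.
Most parsimonious ingroup topology: (T,((Z,E),H)).
The clade {E, H, Z} is supported by I: its derived state 'yes' occurs in exactly those taxa and in no other taxon (including the outgroup).

I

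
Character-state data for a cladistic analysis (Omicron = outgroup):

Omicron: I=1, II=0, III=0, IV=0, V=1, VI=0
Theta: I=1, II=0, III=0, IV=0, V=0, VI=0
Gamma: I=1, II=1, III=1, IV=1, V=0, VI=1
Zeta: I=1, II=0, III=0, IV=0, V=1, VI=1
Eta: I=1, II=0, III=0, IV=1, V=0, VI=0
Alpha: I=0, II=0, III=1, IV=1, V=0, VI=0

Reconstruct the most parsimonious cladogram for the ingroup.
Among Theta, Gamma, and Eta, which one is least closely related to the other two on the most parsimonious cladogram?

Character polarity is set by the outgroup: the derived state is whichever differs from the outgroup's state, so for I, V the derived state is '0', and for the remaining characters it is '1'.
I (derived state '0') is unique to Alpha (autapomorphy; uninformative for grouping).
II (derived state '1') is unique to Gamma (autapomorphy; uninformative for grouping).
III: derived state '1' in Alpha and Gamma only — synapomorphy for {Alpha, Gamma}.
IV: derived state '1' in Alpha, Eta, and Gamma only — synapomorphy for {Alpha, Eta, Gamma}.
V: derived state '0' in Alpha, Eta, Gamma, and Theta only — synapomorphy for {Alpha, Eta, Gamma, Theta}.
VI groups Gamma and Zeta, which is incompatible with the clades supported by the remaining characters; treating it as convergent (homoplasy) costs fewer steps than any alternative tree.
Most parsimonious ingroup topology: ((Theta,((Gamma,Alpha),Eta)),Zeta).
Eta and Gamma share a more recent common ancestor with each other than either does with Theta, so Theta is the least closely related of the three.

Theta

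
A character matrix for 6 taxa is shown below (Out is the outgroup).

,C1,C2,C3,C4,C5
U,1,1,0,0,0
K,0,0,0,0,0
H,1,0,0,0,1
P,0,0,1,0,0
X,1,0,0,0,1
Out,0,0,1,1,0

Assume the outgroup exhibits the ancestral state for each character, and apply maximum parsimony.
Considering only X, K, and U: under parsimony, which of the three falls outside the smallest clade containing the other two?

K

Character polarity is set by the outgroup: the derived state is whichever differs from the outgroup's state, so for C3, C4 the derived state is '0', and for the remaining characters it is '1'.
C1: derived state '1' in H, U, and X only — synapomorphy for {H, U, X}.
C2 (derived state '1') is unique to U (autapomorphy; uninformative for grouping).
Only H, K, U, and X show the derived state '0' for C3, supporting them as a clade.
C4 (derived state '0') is shared by all ingroup taxa — unites the whole ingroup.
C5 (derived state '1') is shared by H and X — a synapomorphy uniting that clade.
Most parsimonious ingroup topology: ((((X,H),U),K),P).
U and X share a more recent common ancestor with each other than either does with K, so K is the least closely related of the three.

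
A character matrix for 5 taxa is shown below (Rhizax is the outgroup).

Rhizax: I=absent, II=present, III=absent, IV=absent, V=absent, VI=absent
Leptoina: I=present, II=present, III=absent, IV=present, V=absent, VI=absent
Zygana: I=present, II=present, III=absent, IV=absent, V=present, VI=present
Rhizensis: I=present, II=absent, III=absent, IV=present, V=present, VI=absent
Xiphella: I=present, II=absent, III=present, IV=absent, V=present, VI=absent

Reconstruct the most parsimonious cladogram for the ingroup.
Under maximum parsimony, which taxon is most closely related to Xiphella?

Rhizensis

Character polarity is set by the outgroup: the derived state is whichever differs from the outgroup's state, so for II the derived state is 'absent', and for the remaining characters it is 'present'.
All ingroup taxa share the derived state 'present' for I; it defines the ingroup but does not resolve relationships within it.
Only Rhizensis and Xiphella show the derived state 'absent' for II, supporting them as a clade.
III (derived state 'present') is unique to Xiphella (autapomorphy; uninformative for grouping).
IV groups Leptoina and Rhizensis, which is incompatible with the clades supported by the remaining characters; treating it as convergent (homoplasy) costs fewer steps than any alternative tree.
V (derived state 'present') is shared by Rhizensis, Xiphella, and Zygana — a synapomorphy uniting that clade.
VI: derived state 'present' in Zygana only — an autapomorphy, so it tells us nothing about relationships among taxa.
Most parsimonious ingroup topology: (((Xiphella,Rhizensis),Zygana),Leptoina).
Xiphella and Rhizensis form a cherry on this tree, so they are sister taxa.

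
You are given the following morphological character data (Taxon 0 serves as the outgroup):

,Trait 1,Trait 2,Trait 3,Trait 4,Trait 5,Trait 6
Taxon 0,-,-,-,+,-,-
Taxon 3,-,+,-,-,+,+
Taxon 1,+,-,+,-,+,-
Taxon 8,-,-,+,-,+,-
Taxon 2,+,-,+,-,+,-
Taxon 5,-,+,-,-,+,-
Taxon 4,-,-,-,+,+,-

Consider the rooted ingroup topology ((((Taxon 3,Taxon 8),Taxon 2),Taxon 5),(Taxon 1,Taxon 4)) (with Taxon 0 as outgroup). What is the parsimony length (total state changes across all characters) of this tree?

11

Map each character onto ((((Taxon 3,Taxon 8),Taxon 2),Taxon 5),(Taxon 1,Taxon 4)) (rooted by Taxon 0) and count the minimum state changes it requires (Fitch parsimony):
Trait 1: 2; Trait 2: 2; Trait 3: 3; Trait 4: 2; Trait 5: 1; Trait 6: 1.
Total tree length = 11.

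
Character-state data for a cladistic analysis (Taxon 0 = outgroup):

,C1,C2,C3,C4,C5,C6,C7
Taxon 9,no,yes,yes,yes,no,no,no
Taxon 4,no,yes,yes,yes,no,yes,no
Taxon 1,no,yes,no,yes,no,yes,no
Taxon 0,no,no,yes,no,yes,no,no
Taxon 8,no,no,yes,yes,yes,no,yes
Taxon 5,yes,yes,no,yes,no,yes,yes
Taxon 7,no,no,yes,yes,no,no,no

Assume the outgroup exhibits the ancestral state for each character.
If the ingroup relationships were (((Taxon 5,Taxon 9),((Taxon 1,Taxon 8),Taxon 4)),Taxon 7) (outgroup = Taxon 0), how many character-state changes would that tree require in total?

13

Map each character onto (((Taxon 5,Taxon 9),((Taxon 1,Taxon 8),Taxon 4)),Taxon 7) (rooted by Taxon 0) and count the minimum state changes it requires (Fitch parsimony):
C1: 1; C2: 2; C3: 2; C4: 1; C5: 2; C6: 3; C7: 2.
Total tree length = 13.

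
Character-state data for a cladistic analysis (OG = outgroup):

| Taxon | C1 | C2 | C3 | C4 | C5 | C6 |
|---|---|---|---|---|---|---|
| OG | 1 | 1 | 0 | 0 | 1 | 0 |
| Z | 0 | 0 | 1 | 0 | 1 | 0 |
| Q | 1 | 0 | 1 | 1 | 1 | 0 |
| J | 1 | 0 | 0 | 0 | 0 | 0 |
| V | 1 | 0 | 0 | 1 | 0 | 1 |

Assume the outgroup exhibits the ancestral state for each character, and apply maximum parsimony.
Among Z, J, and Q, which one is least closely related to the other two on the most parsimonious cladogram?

Character polarity is set by the outgroup: the derived state is whichever differs from the outgroup's state, so for C1, C2, C5 the derived state is '0', and for the remaining characters it is '1'.
C1: derived state '0' in Z only — an autapomorphy, so it tells us nothing about relationships among taxa.
C2 (derived state '0') is shared by all ingroup taxa — unites the whole ingroup.
C3: derived state '1' in Q and Z only — synapomorphy for {Q, Z}.
C4 (state '1') occurs in Q and V but conflicts with the nesting implied by the other characters — most parsimoniously interpreted as homoplasy.
C5 (derived state '0') is shared by J and V — a synapomorphy uniting that clade.
C6 (derived state '1') is unique to V (autapomorphy; uninformative for grouping).
Most parsimonious ingroup topology: ((Z,Q),(J,V)).
Z and Q share a more recent common ancestor with each other than either does with J, so J is the least closely related of the three.

J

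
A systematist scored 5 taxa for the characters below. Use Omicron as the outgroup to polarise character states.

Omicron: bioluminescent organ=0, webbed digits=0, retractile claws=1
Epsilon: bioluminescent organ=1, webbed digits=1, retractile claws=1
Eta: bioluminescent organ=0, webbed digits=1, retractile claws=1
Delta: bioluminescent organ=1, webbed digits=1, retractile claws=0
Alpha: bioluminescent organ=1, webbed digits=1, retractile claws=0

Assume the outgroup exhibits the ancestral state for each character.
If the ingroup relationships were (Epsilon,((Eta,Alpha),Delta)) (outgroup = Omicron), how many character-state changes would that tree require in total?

Map each character onto (Epsilon,((Eta,Alpha),Delta)) (rooted by Omicron) and count the minimum state changes it requires (Fitch parsimony):
bioluminescent organ: 2; webbed digits: 1; retractile claws: 2.
Total tree length = 5.

5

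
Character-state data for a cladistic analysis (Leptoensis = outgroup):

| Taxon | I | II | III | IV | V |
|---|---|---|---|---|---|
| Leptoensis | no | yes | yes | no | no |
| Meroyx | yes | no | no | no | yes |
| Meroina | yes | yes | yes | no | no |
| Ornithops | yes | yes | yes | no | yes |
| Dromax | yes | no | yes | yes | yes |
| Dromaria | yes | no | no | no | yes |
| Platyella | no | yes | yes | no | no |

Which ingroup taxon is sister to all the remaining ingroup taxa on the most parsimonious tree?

Platyella

Character polarity is set by the outgroup: the derived state is whichever differs from the outgroup's state, so for II, III the derived state is 'no', and for the remaining characters it is 'yes'.
I (derived state 'yes') is shared by Dromaria, Dromax, Meroina, Meroyx, and Ornithops — a synapomorphy uniting that clade.
II (derived state 'no') is shared by Dromaria, Dromax, and Meroyx — a synapomorphy uniting that clade.
III: derived state 'no' in Dromaria and Meroyx only — synapomorphy for {Dromaria, Meroyx}.
IV (derived state 'yes') is unique to Dromax (autapomorphy; uninformative for grouping).
V (derived state 'yes') is shared by Dromaria, Dromax, Meroyx, and Ornithops — a synapomorphy uniting that clade.
Most parsimonious ingroup topology: (((((Meroyx,Dromaria),Dromax),Ornithops),Meroina),Platyella).
Platyella is sister to the clade containing all other ingroup taxa, so it is the earliest-diverging (most basal) ingroup lineage.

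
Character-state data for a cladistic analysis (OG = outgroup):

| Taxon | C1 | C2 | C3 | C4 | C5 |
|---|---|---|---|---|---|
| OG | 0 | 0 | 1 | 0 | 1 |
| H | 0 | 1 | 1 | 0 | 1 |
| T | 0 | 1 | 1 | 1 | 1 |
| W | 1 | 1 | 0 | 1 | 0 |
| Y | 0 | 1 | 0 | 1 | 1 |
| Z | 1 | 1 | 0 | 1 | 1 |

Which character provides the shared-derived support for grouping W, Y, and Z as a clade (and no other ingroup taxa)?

C3

Character polarity is set by the outgroup: the derived state is whichever differs from the outgroup's state, so for C3, C5 the derived state is '0', and for the remaining characters it is '1'.
C1 (derived state '1') is shared by W and Z — a synapomorphy uniting that clade.
All ingroup taxa share the derived state '1' for C2; it defines the ingroup but does not resolve relationships within it.
C3: derived state '0' in W, Y, and Z only — synapomorphy for {W, Y, Z}.
Only T, W, Y, and Z show the derived state '1' for C4, supporting them as a clade.
C5 (derived state '0') is unique to W (autapomorphy; uninformative for grouping).
Most parsimonious ingroup topology: (H,(T,((W,Z),Y))).
The clade {W, Y, Z} is supported by C3: its derived state '0' occurs in exactly those taxa and in no other taxon (including the outgroup).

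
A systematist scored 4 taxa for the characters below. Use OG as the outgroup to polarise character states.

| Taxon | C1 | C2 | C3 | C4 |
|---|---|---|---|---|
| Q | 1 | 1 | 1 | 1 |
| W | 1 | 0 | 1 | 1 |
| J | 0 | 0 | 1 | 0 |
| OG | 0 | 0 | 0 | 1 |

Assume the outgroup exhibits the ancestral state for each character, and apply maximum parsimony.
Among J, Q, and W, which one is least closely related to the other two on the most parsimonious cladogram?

J

Character polarity is set by the outgroup: the derived state is whichever differs from the outgroup's state, so for C4 the derived state is '0', and for the remaining characters it is '1'.
C1: derived state '1' in Q and W only — synapomorphy for {Q, W}.
C2: derived state '1' in Q only — an autapomorphy, so it tells us nothing about relationships among taxa.
C3 (derived state '1') is shared by all ingroup taxa — unites the whole ingroup.
C4: derived state '0' in J only — an autapomorphy, so it tells us nothing about relationships among taxa.
Most parsimonious ingroup topology: (J,(W,Q)).
Q and W share a more recent common ancestor with each other than either does with J, so J is the least closely related of the three.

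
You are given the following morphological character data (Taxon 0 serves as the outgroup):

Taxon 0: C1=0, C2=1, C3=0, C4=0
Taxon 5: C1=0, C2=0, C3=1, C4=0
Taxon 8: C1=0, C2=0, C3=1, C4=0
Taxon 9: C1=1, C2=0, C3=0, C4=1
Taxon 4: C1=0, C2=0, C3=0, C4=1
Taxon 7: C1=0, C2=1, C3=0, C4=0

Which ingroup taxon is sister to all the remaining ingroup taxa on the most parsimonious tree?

Character polarity is set by the outgroup: the derived state is whichever differs from the outgroup's state, so for C2 the derived state is '0', and for the remaining characters it is '1'.
C1 (derived state '1') is unique to Taxon 9 (autapomorphy; uninformative for grouping).
Only Taxon 4, Taxon 5, Taxon 8, and Taxon 9 show the derived state '0' for C2, supporting them as a clade.
C3: derived state '1' in Taxon 5 and Taxon 8 only — synapomorphy for {Taxon 5, Taxon 8}.
C4: derived state '1' in Taxon 4 and Taxon 9 only — synapomorphy for {Taxon 4, Taxon 9}.
Most parsimonious ingroup topology: (((Taxon 5,Taxon 8),(Taxon 9,Taxon 4)),Taxon 7).
Taxon 7 is sister to the clade containing all other ingroup taxa, so it is the earliest-diverging (most basal) ingroup lineage.

Taxon 7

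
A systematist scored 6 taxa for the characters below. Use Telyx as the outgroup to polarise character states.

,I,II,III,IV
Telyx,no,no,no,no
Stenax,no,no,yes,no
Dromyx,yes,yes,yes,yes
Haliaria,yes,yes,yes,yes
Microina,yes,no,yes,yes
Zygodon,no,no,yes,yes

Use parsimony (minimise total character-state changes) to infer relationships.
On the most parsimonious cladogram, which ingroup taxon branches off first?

The outgroup has state 'no' for every character, so 'yes' is the derived state throughout.
I (derived state 'yes') is shared by Dromyx, Haliaria, and Microina — a synapomorphy uniting that clade.
Only Dromyx and Haliaria show the derived state 'yes' for II, supporting them as a clade.
All ingroup taxa share the derived state 'yes' for III; it defines the ingroup but does not resolve relationships within it.
IV (derived state 'yes') is shared by Dromyx, Haliaria, Microina, and Zygodon — a synapomorphy uniting that clade.
Most parsimonious ingroup topology: (Stenax,(((Dromyx,Haliaria),Microina),Zygodon)).
Stenax is sister to the clade containing all other ingroup taxa, so it is the earliest-diverging (most basal) ingroup lineage.

Stenax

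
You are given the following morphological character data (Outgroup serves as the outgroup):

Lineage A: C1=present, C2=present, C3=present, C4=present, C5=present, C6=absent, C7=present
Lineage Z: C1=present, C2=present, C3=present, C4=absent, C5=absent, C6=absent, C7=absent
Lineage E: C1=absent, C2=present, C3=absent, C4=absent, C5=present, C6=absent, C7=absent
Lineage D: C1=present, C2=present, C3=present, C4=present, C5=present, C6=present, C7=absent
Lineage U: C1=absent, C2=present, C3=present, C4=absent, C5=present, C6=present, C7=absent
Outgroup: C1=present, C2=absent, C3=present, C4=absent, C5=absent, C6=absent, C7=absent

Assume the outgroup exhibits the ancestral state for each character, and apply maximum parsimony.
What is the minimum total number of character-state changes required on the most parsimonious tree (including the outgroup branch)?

Character polarity is set by the outgroup: the derived state is whichever differs from the outgroup's state, so for C1, C3 the derived state is 'absent', and for the remaining characters it is 'present'.
Only Lineage E and Lineage U show the derived state 'absent' for C1, supporting them as a clade.
C2 (derived state 'present') is shared by all ingroup taxa — unites the whole ingroup.
C3: derived state 'absent' in Lineage E only — an autapomorphy, so it tells us nothing about relationships among taxa.
C4 (derived state 'present') is shared by Lineage A and Lineage D — a synapomorphy uniting that clade.
C5: derived state 'present' in Lineage A, Lineage D, Lineage E, and Lineage U only — synapomorphy for {Lineage A, Lineage D, Lineage E, Lineage U}.
C6 (state 'present') occurs in Lineage D and Lineage U but conflicts with the nesting implied by the other characters — most parsimoniously interpreted as homoplasy.
C7: derived state 'present' in Lineage A only — an autapomorphy, so it tells us nothing about relationships among taxa.
Most parsimonious ingroup topology: (((Lineage D,Lineage A),(Lineage U,Lineage E)),Lineage Z).
Changes per character on this tree: C1: 1; C2: 1; C3: 1; C4: 1; C5: 1; C6: 2; C7: 1.
Total = 8.

8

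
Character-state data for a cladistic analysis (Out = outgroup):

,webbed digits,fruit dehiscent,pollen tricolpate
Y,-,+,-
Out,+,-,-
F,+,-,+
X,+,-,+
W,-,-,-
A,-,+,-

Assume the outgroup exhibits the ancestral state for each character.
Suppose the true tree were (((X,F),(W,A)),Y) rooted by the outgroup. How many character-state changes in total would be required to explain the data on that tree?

Map each character onto (((X,F),(W,A)),Y) (rooted by Out) and count the minimum state changes it requires (Fitch parsimony):
webbed digits: 2; fruit dehiscent: 2; pollen tricolpate: 1.
Total tree length = 5.

5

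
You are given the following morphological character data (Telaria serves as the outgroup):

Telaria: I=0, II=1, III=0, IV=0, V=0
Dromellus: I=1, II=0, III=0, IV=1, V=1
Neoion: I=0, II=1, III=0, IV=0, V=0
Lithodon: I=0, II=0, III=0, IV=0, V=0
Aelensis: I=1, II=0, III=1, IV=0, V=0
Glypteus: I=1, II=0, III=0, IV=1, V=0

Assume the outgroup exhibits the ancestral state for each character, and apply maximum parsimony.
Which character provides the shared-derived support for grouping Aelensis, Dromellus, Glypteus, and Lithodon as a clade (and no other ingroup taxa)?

II

Character polarity is set by the outgroup: the derived state is whichever differs from the outgroup's state, so for II the derived state is '0', and for the remaining characters it is '1'.
Only Aelensis, Dromellus, and Glypteus show the derived state '1' for I, supporting them as a clade.
Only Aelensis, Dromellus, Glypteus, and Lithodon show the derived state '0' for II, supporting them as a clade.
III: derived state '1' in Aelensis only — an autapomorphy, so it tells us nothing about relationships among taxa.
IV: derived state '1' in Dromellus and Glypteus only — synapomorphy for {Dromellus, Glypteus}.
V: derived state '1' in Dromellus only — an autapomorphy, so it tells us nothing about relationships among taxa.
Most parsimonious ingroup topology: ((((Dromellus,Glypteus),Aelensis),Lithodon),Neoion).
The clade {Aelensis, Dromellus, Glypteus, Lithodon} is supported by II: its derived state '0' occurs in exactly those taxa and in no other taxon (including the outgroup).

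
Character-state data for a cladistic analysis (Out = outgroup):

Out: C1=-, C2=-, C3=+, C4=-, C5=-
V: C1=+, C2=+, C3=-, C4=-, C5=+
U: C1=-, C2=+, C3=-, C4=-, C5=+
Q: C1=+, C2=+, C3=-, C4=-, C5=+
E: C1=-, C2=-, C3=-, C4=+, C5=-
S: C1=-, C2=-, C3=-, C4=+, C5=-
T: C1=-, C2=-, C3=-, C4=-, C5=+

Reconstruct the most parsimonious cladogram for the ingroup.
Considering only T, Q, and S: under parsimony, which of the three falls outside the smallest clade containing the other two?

Character polarity is set by the outgroup: the derived state is whichever differs from the outgroup's state, so for C3 the derived state is '-', and for the remaining characters it is '+'.
Only Q and V show the derived state '+' for C1, supporting them as a clade.
C2 (derived state '+') is shared by Q, U, and V — a synapomorphy uniting that clade.
C3 (derived state '-') is shared by all ingroup taxa — unites the whole ingroup.
C4 (derived state '+') is shared by E and S — a synapomorphy uniting that clade.
Only Q, T, U, and V show the derived state '+' for C5, supporting them as a clade.
Most parsimonious ingroup topology: ((T,((Q,V),U)),(E,S)).
T and Q share a more recent common ancestor with each other than either does with S, so S is the least closely related of the three.

S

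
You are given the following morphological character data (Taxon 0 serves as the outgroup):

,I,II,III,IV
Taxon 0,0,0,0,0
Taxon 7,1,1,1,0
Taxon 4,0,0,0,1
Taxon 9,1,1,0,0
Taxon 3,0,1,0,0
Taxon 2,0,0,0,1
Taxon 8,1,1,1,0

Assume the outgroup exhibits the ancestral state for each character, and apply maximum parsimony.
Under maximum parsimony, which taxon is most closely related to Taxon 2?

The outgroup has state '0' for every character, so '1' is the derived state throughout.
Only Taxon 7, Taxon 8, and Taxon 9 show the derived state '1' for I, supporting them as a clade.
II (derived state '1') is shared by Taxon 3, Taxon 7, Taxon 8, and Taxon 9 — a synapomorphy uniting that clade.
III: derived state '1' in Taxon 7 and Taxon 8 only — synapomorphy for {Taxon 7, Taxon 8}.
Only Taxon 2 and Taxon 4 show the derived state '1' for IV, supporting them as a clade.
Most parsimonious ingroup topology: ((((Taxon 7,Taxon 8),Taxon 9),Taxon 3),(Taxon 4,Taxon 2)).
Taxon 2 and Taxon 4 form a cherry on this tree, so they are sister taxa.

Taxon 4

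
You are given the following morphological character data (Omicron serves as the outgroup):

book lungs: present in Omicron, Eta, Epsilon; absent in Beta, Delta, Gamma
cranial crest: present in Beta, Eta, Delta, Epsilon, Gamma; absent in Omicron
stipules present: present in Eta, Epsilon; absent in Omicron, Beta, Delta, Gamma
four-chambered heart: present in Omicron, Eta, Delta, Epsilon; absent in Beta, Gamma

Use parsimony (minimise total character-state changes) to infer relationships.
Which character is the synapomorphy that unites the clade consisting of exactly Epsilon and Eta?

stipules present

Character polarity is set by the outgroup: the derived state is whichever differs from the outgroup's state, so for book lungs, four-chambered heart the derived state is 'absent', and for the remaining characters it is 'present'.
Only Beta, Delta, and Gamma show the derived state 'absent' for book lungs, supporting them as a clade.
cranial crest (derived state 'present') is shared by all ingroup taxa — unites the whole ingroup.
stipules present (derived state 'present') is shared by Epsilon and Eta — a synapomorphy uniting that clade.
Only Beta and Gamma show the derived state 'absent' for four-chambered heart, supporting them as a clade.
Most parsimonious ingroup topology: (((Beta,Gamma),Delta),(Eta,Epsilon)).
The clade {Epsilon, Eta} is supported by stipules present: its derived state 'present' occurs in exactly those taxa and in no other taxon (including the outgroup).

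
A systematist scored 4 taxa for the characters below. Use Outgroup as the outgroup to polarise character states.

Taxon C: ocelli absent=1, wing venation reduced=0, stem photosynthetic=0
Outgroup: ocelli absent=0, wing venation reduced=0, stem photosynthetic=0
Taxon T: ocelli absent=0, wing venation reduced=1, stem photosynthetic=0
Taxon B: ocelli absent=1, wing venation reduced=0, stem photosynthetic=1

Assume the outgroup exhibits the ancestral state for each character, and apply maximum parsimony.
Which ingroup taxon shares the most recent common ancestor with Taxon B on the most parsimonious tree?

Taxon C

The outgroup has state '0' for every character, so '1' is the derived state throughout.
ocelli absent (derived state '1') is shared by Taxon B and Taxon C — a synapomorphy uniting that clade.
wing venation reduced: derived state '1' in Taxon T only — an autapomorphy, so it tells us nothing about relationships among taxa.
stem photosynthetic (derived state '1') is unique to Taxon B (autapomorphy; uninformative for grouping).
Most parsimonious ingroup topology: ((Taxon B,Taxon C),Taxon T).
Taxon B and Taxon C form a cherry on this tree, so they are sister taxa.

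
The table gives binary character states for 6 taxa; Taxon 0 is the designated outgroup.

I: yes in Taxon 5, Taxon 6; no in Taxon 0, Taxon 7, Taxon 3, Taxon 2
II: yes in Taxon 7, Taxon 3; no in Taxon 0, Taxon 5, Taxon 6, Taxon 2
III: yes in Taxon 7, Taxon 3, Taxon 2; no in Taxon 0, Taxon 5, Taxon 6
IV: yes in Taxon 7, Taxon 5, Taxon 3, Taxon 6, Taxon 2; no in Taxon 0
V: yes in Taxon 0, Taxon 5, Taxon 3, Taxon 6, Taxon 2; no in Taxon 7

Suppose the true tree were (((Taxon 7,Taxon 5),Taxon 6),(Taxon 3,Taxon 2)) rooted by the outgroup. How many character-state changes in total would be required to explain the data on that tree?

Map each character onto (((Taxon 7,Taxon 5),Taxon 6),(Taxon 3,Taxon 2)) (rooted by Taxon 0) and count the minimum state changes it requires (Fitch parsimony):
I: 2; II: 2; III: 2; IV: 1; V: 1.
Total tree length = 8.

8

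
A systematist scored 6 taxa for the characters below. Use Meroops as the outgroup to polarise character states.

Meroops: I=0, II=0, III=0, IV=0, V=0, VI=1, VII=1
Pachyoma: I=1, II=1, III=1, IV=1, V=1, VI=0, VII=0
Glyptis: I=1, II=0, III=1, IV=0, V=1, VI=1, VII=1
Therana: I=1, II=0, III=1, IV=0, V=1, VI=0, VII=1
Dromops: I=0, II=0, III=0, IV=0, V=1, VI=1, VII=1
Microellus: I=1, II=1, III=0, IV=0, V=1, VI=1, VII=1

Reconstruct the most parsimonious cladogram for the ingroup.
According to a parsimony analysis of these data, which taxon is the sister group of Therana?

Pachyoma

Character polarity is set by the outgroup: the derived state is whichever differs from the outgroup's state, so for VI, VII the derived state is '0', and for the remaining characters it is '1'.
I: derived state '1' in Glyptis, Microellus, Pachyoma, and Therana only — synapomorphy for {Glyptis, Microellus, Pachyoma, Therana}.
II groups Microellus and Pachyoma, which is incompatible with the clades supported by the remaining characters; treating it as convergent (homoplasy) costs fewer steps than any alternative tree.
Only Glyptis, Pachyoma, and Therana show the derived state '1' for III, supporting them as a clade.
IV: derived state '1' in Pachyoma only — an autapomorphy, so it tells us nothing about relationships among taxa.
V (derived state '1') is shared by all ingroup taxa — unites the whole ingroup.
VI (derived state '0') is shared by Pachyoma and Therana — a synapomorphy uniting that clade.
VII: derived state '0' in Pachyoma only — an autapomorphy, so it tells us nothing about relationships among taxa.
Most parsimonious ingroup topology: ((((Pachyoma,Therana),Glyptis),Microellus),Dromops).
Therana and Pachyoma form a cherry on this tree, so they are sister taxa.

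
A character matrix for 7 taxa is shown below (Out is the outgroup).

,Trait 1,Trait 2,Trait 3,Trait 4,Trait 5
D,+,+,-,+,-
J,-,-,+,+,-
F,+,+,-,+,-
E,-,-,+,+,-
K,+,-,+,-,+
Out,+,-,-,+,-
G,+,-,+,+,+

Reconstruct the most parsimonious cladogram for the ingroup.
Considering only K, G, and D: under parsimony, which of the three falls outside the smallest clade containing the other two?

D

Character polarity is set by the outgroup: the derived state is whichever differs from the outgroup's state, so for Trait 1, Trait 4 the derived state is '-', and for the remaining characters it is '+'.
Trait 1 (derived state '-') is shared by E and J — a synapomorphy uniting that clade.
Only D and F show the derived state '+' for Trait 2, supporting them as a clade.
Trait 3 (derived state '+') is shared by E, G, J, and K — a synapomorphy uniting that clade.
Trait 4: derived state '-' in K only — an autapomorphy, so it tells us nothing about relationships among taxa.
Trait 5 (derived state '+') is shared by G and K — a synapomorphy uniting that clade.
Most parsimonious ingroup topology: (((E,J),(K,G)),(F,D)).
G and K share a more recent common ancestor with each other than either does with D, so D is the least closely related of the three.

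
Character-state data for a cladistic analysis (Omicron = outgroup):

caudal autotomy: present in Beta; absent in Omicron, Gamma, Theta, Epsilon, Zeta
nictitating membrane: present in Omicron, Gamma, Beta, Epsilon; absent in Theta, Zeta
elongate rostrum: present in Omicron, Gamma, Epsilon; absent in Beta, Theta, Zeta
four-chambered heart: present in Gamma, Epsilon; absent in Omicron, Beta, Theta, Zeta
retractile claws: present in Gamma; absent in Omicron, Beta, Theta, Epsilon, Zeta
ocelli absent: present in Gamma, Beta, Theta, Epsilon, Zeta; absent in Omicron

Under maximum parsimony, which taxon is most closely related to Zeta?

Theta

Character polarity is set by the outgroup: the derived state is whichever differs from the outgroup's state, so for nictitating membrane, elongate rostrum the derived state is 'absent', and for the remaining characters it is 'present'.
caudal autotomy (derived state 'present') is unique to Beta (autapomorphy; uninformative for grouping).
nictitating membrane: derived state 'absent' in Theta and Zeta only — synapomorphy for {Theta, Zeta}.
Only Beta, Theta, and Zeta show the derived state 'absent' for elongate rostrum, supporting them as a clade.
Only Epsilon and Gamma show the derived state 'present' for four-chambered heart, supporting them as a clade.
retractile claws (derived state 'present') is unique to Gamma (autapomorphy; uninformative for grouping).
ocelli absent (derived state 'present') is shared by all ingroup taxa — unites the whole ingroup.
Most parsimonious ingroup topology: ((Gamma,Epsilon),(Beta,(Theta,Zeta))).
Zeta and Theta form a cherry on this tree, so they are sister taxa.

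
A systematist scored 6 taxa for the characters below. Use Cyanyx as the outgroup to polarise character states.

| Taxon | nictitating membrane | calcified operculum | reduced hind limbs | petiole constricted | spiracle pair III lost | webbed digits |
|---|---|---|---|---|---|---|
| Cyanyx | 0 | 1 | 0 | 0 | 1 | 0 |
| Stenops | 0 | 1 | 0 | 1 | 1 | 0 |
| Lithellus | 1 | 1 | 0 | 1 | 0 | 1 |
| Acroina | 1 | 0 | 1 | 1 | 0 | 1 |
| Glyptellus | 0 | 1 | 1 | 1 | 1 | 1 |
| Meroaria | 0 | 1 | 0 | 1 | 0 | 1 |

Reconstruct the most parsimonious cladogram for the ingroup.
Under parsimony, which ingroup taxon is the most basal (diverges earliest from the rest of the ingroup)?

Stenops

Character polarity is set by the outgroup: the derived state is whichever differs from the outgroup's state, so for calcified operculum, spiracle pair III lost the derived state is '0', and for the remaining characters it is '1'.
Only Acroina and Lithellus show the derived state '1' for nictitating membrane, supporting them as a clade.
calcified operculum: derived state '0' in Acroina only — an autapomorphy, so it tells us nothing about relationships among taxa.
reduced hind limbs (state '1') occurs in Acroina and Glyptellus but conflicts with the nesting implied by the other characters — most parsimoniously interpreted as homoplasy.
petiole constricted (derived state '1') is shared by all ingroup taxa — unites the whole ingroup.
spiracle pair III lost: derived state '0' in Acroina, Lithellus, and Meroaria only — synapomorphy for {Acroina, Lithellus, Meroaria}.
webbed digits (derived state '1') is shared by Acroina, Glyptellus, Lithellus, and Meroaria — a synapomorphy uniting that clade.
Most parsimonious ingroup topology: (Stenops,(((Lithellus,Acroina),Meroaria),Glyptellus)).
Stenops is sister to the clade containing all other ingroup taxa, so it is the earliest-diverging (most basal) ingroup lineage.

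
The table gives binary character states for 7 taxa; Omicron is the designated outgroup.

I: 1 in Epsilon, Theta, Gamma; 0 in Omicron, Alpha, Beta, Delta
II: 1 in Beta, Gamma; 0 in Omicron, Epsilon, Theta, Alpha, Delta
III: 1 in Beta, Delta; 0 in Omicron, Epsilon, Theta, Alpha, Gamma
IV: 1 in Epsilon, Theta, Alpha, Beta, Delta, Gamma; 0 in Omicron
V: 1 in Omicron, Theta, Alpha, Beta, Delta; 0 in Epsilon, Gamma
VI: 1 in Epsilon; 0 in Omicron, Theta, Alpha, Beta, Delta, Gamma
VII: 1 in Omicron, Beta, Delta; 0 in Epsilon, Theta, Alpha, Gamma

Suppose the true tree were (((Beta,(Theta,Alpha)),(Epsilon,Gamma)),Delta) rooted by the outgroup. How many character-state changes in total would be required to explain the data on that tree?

Map each character onto (((Beta,(Theta,Alpha)),(Epsilon,Gamma)),Delta) (rooted by Omicron) and count the minimum state changes it requires (Fitch parsimony):
I: 2; II: 2; III: 2; IV: 1; V: 1; VI: 1; VII: 2.
Total tree length = 11.

11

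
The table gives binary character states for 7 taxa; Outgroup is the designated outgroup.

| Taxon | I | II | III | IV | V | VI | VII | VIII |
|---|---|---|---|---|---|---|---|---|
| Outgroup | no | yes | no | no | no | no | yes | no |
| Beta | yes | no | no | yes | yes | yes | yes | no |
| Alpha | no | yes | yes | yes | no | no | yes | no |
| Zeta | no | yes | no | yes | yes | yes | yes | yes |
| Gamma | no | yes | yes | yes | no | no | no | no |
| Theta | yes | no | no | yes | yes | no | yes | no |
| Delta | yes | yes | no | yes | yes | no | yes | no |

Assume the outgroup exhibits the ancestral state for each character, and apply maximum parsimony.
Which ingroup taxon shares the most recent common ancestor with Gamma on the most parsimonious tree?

Character polarity is set by the outgroup: the derived state is whichever differs from the outgroup's state, so for II, VII the derived state is 'no', and for the remaining characters it is 'yes'.
I (derived state 'yes') is shared by Beta, Delta, and Theta — a synapomorphy uniting that clade.
Only Beta and Theta show the derived state 'no' for II, supporting them as a clade.
Only Alpha and Gamma show the derived state 'yes' for III, supporting them as a clade.
All ingroup taxa share the derived state 'yes' for IV; it defines the ingroup but does not resolve relationships within it.
Only Beta, Delta, Theta, and Zeta show the derived state 'yes' for V, supporting them as a clade.
VI (state 'yes') occurs in Beta and Zeta but conflicts with the nesting implied by the other characters — most parsimoniously interpreted as homoplasy.
VII: derived state 'no' in Gamma only — an autapomorphy, so it tells us nothing about relationships among taxa.
VIII (derived state 'yes') is unique to Zeta (autapomorphy; uninformative for grouping).
Most parsimonious ingroup topology: ((((Beta,Theta),Delta),Zeta),(Alpha,Gamma)).
Gamma and Alpha form a cherry on this tree, so they are sister taxa.

Alpha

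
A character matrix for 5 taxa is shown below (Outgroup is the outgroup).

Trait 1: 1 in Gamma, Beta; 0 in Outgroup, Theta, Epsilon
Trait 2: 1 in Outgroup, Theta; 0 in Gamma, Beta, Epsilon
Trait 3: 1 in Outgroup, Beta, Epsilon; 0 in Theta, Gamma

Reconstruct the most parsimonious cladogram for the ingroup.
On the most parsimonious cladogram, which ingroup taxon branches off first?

Character polarity is set by the outgroup: the derived state is whichever differs from the outgroup's state, so for Trait 2, Trait 3 the derived state is '0', and for the remaining characters it is '1'.
Trait 1 (derived state '1') is shared by Beta and Gamma — a synapomorphy uniting that clade.
Only Beta, Epsilon, and Gamma show the derived state '0' for Trait 2, supporting them as a clade.
Trait 3 groups Gamma and Theta, which is incompatible with the clades supported by the remaining characters; treating it as convergent (homoplasy) costs fewer steps than any alternative tree.
Most parsimonious ingroup topology: (Theta,((Gamma,Beta),Epsilon)).
Theta is sister to the clade containing all other ingroup taxa, so it is the earliest-diverging (most basal) ingroup lineage.

Theta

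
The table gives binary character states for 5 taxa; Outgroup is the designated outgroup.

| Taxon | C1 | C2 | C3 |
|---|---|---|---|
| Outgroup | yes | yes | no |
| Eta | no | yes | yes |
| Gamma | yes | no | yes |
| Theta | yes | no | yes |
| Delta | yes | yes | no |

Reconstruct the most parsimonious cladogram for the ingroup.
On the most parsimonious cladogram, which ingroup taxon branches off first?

Character polarity is set by the outgroup: the derived state is whichever differs from the outgroup's state, so for C1, C2 the derived state is 'no', and for the remaining characters it is 'yes'.
C1 (derived state 'no') is unique to Eta (autapomorphy; uninformative for grouping).
C2 (derived state 'no') is shared by Gamma and Theta — a synapomorphy uniting that clade.
C3: derived state 'yes' in Eta, Gamma, and Theta only — synapomorphy for {Eta, Gamma, Theta}.
Most parsimonious ingroup topology: ((Eta,(Gamma,Theta)),Delta).
Delta is sister to the clade containing all other ingroup taxa, so it is the earliest-diverging (most basal) ingroup lineage.

Delta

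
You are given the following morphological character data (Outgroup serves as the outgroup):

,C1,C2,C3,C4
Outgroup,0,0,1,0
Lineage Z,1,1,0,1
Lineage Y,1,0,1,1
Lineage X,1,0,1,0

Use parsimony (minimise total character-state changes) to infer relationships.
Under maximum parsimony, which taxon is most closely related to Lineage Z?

Character polarity is set by the outgroup: the derived state is whichever differs from the outgroup's state, so for C3 the derived state is '0', and for the remaining characters it is '1'.
All ingroup taxa share the derived state '1' for C1; it defines the ingroup but does not resolve relationships within it.
C2 (derived state '1') is unique to Lineage Z (autapomorphy; uninformative for grouping).
C3 (derived state '0') is unique to Lineage Z (autapomorphy; uninformative for grouping).
C4: derived state '1' in Lineage Y and Lineage Z only — synapomorphy for {Lineage Y, Lineage Z}.
Most parsimonious ingroup topology: ((Lineage Z,Lineage Y),Lineage X).
Lineage Z and Lineage Y form a cherry on this tree, so they are sister taxa.

Lineage Y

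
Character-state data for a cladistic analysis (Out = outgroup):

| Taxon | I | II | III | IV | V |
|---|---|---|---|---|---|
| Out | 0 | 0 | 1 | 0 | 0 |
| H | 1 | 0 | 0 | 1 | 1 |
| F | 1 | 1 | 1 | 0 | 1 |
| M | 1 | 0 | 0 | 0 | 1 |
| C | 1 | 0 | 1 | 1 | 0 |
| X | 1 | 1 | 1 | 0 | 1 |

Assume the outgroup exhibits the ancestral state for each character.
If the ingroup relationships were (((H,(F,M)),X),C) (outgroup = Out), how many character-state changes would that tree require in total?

8

Map each character onto (((H,(F,M)),X),C) (rooted by Out) and count the minimum state changes it requires (Fitch parsimony):
I: 1; II: 2; III: 2; IV: 2; V: 1.
Total tree length = 8.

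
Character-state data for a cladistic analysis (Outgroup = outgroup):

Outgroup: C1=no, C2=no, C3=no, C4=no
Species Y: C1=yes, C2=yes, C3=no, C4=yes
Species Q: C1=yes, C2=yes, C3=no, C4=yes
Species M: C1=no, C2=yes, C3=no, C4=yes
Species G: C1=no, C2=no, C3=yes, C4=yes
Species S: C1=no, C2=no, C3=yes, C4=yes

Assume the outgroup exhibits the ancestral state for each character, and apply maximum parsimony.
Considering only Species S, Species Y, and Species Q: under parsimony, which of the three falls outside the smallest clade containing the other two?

The outgroup has state 'no' for every character, so 'yes' is the derived state throughout.
Only Species Q and Species Y show the derived state 'yes' for C1, supporting them as a clade.
Only Species M, Species Q, and Species Y show the derived state 'yes' for C2, supporting them as a clade.
C3 (derived state 'yes') is shared by Species G and Species S — a synapomorphy uniting that clade.
C4 (derived state 'yes') is shared by all ingroup taxa — unites the whole ingroup.
Most parsimonious ingroup topology: (((Species Y,Species Q),Species M),(Species G,Species S)).
Species Q and Species Y share a more recent common ancestor with each other than either does with Species S, so Species S is the least closely related of the three.

Species S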